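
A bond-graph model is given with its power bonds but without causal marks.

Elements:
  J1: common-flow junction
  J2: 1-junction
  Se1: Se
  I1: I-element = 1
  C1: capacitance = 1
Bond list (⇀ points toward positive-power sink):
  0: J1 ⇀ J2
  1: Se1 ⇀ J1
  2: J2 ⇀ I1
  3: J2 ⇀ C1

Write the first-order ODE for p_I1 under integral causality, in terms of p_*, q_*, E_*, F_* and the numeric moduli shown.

dp_I1/dt = E_Se1 - q_C1

b1 stroke at J1  (Se1 fixes effort; stroke away)
b0 stroke at J2  (only one flow-in slot at J1)
b2 stroke at I1  (I1 integral (f out))
b3 stroke at J2  (J2: bond 2 brought flow, rest push out)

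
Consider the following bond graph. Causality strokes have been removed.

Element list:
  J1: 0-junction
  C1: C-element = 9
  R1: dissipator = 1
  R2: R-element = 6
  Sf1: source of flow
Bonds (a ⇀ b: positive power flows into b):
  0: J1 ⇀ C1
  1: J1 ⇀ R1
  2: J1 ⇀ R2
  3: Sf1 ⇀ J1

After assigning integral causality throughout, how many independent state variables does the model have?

1  (C1 all integral)

β3 |Sf1  (Sf1 fixes flow; stroke at Sf1)
β0 |J1  (C1 integral (e out))
β1 |R1  (common-e at J1 fixed by 0)
β2 |R2  (0-jn J1 has e-setter on 0)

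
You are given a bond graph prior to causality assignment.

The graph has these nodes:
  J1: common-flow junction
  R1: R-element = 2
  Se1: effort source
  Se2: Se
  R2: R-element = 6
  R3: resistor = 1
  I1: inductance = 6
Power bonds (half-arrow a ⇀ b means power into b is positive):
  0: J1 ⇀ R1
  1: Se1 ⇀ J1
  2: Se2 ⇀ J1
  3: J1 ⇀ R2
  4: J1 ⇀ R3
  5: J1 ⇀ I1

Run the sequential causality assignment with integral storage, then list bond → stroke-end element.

β1 |J1  (Se1 (Se) sets effort on bond)
β2 |J1  (Se2: effort source, stroke at far end)
β5 |I1  (I1 integral (f out))
β0 |J1  (J1: bond 5 brought flow, rest push out)
β3 |J1  (common-f at J1 fixed by 5)
β4 |J1  (1-jn J1 has f-setter on 5)

bond 0 →J1
bond 1 →J1
bond 2 →J1
bond 3 →J1
bond 4 →J1
bond 5 →I1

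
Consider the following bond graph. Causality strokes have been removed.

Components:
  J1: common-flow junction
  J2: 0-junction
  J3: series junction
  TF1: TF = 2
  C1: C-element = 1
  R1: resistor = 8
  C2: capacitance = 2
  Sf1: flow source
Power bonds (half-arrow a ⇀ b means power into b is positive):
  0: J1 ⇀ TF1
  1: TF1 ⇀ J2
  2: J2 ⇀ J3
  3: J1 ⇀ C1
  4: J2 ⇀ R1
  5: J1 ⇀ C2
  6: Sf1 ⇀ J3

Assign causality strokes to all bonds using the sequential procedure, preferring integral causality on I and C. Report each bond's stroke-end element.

bond 0 |TF1
bond 1 |J2
bond 2 |J3
bond 3 |J1
bond 4 |R1
bond 5 |J1
bond 6 |Sf1

#6 stroke at Sf1  (source Sf1 imposes f)
#2 stroke at J3  (J3: bond 6 brought flow, rest push out)
#3 stroke at J1  (C1 integral (e out))
#5 stroke at J1  (C2 integral (e out))
#0 stroke at TF1  (closing 1-jn rule on J1)
#1 stroke at J2  (TF TF1: opposite of bond 0)
#4 stroke at R1  (0-jn J2 has e-setter on 1)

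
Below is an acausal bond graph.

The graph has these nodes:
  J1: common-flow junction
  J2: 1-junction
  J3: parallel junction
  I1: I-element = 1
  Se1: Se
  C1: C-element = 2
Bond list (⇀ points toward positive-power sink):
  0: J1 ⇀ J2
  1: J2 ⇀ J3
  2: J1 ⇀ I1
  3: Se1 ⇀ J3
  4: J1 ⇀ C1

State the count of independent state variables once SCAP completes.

bond 3 stroke→J3  (Se1 (Se) sets effort on bond)
bond 1 stroke→J2  (J3 effort already set via bond 3)
bond 0 stroke→J1  (only one flow-in slot at J2)
bond 2 stroke→I1  (I1: I, integral causality)
bond 4 stroke→J1  (1-jn J1 has f-setter on 2)

2  (C1, I1 all integral)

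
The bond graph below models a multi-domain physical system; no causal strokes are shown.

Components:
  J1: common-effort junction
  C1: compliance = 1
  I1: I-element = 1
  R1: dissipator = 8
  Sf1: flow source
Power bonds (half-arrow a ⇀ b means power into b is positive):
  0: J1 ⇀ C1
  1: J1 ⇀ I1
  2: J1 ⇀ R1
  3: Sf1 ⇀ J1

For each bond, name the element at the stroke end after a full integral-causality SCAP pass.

b3 stroke→Sf1  (Sf1 (Sf) sets flow on bond)
b0 stroke→J1  (C1 outputs effort q/C1)
b1 stroke→I1  (0-jn J1 has e-setter on 0)
b2 stroke→R1  (common-e at J1 fixed by 0)

b0 stroke→J1
b1 stroke→I1
b2 stroke→R1
b3 stroke→Sf1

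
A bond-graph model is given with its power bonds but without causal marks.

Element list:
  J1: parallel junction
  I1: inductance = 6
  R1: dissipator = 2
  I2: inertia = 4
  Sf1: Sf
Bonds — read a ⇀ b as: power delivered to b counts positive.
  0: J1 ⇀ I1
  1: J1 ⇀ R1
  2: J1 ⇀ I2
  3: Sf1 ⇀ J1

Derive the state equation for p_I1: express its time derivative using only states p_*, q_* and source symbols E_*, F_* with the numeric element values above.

bond 3 stroke→Sf1  (Sf1: flow source, stroke at near end)
bond 0 stroke→I1  (I1: I, integral causality)
bond 2 stroke→I2  (I2: I, integral causality)
bond 1 stroke→J1  (only one effort-in slot at J1)

dp_I1/dt = 2*F_Sf1 - p_I1/3 - p_I2/2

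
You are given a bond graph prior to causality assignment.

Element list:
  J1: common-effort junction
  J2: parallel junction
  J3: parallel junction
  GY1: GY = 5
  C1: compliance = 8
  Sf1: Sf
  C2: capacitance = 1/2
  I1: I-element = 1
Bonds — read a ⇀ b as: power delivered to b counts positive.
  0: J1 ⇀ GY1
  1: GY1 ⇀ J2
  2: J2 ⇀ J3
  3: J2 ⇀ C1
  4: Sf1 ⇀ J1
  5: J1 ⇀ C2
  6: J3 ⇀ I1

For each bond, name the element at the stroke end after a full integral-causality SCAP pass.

b4 |Sf1  (Sf1: flow source, stroke at near end)
b3 |J2  (C1: C, integral causality)
b1 |GY1  (J2 effort already set via bond 3)
b2 |J3  (J2: bond 3 brought effort, rest push out)
b6 |I1  (J3: bond 2 brought effort, rest push out)
b0 |GY1  (GY1 both-in/both-out from 1)
b5 |J1  (only one effort-in slot at J1)

bond 0 stroke→GY1
bond 1 stroke→GY1
bond 2 stroke→J3
bond 3 stroke→J2
bond 4 stroke→Sf1
bond 5 stroke→J1
bond 6 stroke→I1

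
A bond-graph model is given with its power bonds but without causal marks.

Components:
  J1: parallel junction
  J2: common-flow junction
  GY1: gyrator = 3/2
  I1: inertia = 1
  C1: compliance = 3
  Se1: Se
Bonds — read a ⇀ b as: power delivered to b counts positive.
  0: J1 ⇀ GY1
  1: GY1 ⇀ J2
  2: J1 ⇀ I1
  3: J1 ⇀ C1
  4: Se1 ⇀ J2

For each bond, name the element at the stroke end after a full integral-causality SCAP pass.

b0 stroke→GY1
b1 stroke→GY1
b2 stroke→I1
b3 stroke→J1
b4 stroke→J2

b4 →J2  (Se1 (Se) sets effort on bond)
b1 →GY1  (J2: last free bond brings flow in)
b0 →GY1  (through GY1, causality inverts; strokes same side of GY1)
b2 →I1  (prefer integral on I1)
b3 →J1  (only one effort-in slot at J1)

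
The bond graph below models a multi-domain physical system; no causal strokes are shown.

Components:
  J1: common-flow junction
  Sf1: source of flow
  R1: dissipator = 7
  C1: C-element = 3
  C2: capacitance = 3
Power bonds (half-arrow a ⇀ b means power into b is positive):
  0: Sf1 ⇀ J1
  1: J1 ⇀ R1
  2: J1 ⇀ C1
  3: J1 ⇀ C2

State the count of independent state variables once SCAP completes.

b0 stroke→Sf1  (source Sf1 imposes f)
b1 stroke→J1  (J1 flow already set via bond 0)
b2 stroke→J1  (common-f at J1 fixed by 0)
b3 stroke→J1  (common-f at J1 fixed by 0)

2  (C1, C2 all integral)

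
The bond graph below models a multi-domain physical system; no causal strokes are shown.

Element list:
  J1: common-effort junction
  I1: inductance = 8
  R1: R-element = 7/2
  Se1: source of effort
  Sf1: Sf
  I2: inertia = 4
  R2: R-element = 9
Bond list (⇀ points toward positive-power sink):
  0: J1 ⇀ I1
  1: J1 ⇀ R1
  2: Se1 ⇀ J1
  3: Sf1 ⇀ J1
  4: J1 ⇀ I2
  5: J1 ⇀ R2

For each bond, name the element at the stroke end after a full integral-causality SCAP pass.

b2 stroke at J1  (Se1 (Se) sets effort on bond)
b3 stroke at Sf1  (Sf1: flow source, stroke at near end)
b0 stroke at I1  (common-e at J1 fixed by 2)
b1 stroke at R1  (common-e at J1 fixed by 2)
b4 stroke at I2  (J1 effort already set via bond 2)
b5 stroke at R2  (0-jn J1 has e-setter on 2)

#0 |I1
#1 |R1
#2 |J1
#3 |Sf1
#4 |I2
#5 |R2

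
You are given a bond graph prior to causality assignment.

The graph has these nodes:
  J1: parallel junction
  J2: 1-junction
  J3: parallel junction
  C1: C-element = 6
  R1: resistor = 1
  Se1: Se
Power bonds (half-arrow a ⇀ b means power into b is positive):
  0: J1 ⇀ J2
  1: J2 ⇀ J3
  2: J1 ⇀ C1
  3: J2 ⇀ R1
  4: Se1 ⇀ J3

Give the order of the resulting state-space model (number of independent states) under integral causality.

1  (C1 all integral)

b4 →J3  (source Se1 imposes e)
b1 →J2  (J3: bond 4 brought effort, rest push out)
b2 →J1  (prefer integral on C1)
b0 →J2  (J1 effort already set via bond 2)
b3 →R1  (only one flow-in slot at J2)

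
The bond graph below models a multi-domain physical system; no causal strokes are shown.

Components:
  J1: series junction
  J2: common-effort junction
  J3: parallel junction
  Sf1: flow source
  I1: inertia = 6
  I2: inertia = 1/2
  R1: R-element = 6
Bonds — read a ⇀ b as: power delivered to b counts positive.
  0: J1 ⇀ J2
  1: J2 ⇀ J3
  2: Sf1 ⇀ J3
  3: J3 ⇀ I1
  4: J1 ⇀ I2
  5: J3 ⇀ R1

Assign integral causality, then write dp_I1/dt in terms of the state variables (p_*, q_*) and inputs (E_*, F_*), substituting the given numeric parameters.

b2 stroke at Sf1  (Sf1 (Sf) sets flow on bond)
b3 stroke at I1  (I1 outputs flow p/I1)
b4 stroke at I2  (I2 outputs flow p/I2)
b0 stroke at J1  (J1: bond 4 brought flow, rest push out)
b1 stroke at J2  (only one effort-in slot at J2)
b5 stroke at J3  (J3: last free bond brings effort in)

dp_I1/dt = 6*F_Sf1 - p_I1 + 12*p_I2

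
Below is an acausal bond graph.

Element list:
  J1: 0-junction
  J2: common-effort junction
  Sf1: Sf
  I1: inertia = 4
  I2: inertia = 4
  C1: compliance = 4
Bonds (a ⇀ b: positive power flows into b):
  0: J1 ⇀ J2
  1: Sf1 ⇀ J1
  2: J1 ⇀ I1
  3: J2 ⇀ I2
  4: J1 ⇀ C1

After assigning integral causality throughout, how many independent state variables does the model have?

3  (C1, I1, I2 all integral)

#1 stroke→Sf1  (source Sf1 imposes f)
#2 stroke→I1  (I1 integral (f out))
#3 stroke→I2  (I2 integral (f out))
#0 stroke→J2  (only one effort-in slot at J2)
#4 stroke→J1  (J1: last free bond brings effort in)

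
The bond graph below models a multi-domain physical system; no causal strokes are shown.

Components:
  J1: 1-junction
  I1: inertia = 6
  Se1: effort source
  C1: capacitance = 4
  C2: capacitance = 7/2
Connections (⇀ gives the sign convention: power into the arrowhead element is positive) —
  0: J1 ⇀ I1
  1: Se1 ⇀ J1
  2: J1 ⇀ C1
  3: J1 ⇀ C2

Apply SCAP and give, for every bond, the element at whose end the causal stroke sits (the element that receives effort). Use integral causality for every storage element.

β0 |I1
β1 |J1
β2 |J1
β3 |J1

#1 |J1  (Se1: effort source, stroke at far end)
#0 |I1  (I1 integral (f out))
#2 |J1  (1-jn J1 has f-setter on 0)
#3 |J1  (1-jn J1 has f-setter on 0)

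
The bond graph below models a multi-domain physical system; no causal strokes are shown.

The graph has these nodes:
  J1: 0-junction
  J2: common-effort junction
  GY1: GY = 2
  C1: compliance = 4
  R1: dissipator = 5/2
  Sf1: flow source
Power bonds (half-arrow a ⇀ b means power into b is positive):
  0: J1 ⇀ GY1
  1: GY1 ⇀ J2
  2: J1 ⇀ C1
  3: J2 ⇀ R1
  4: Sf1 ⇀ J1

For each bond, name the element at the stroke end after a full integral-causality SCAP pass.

b4 |Sf1  (Sf1 (Sf) sets flow on bond)
b2 |J1  (prefer integral on C1)
b0 |GY1  (common-e at J1 fixed by 2)
b1 |GY1  (through GY1, causality inverts; strokes same side of GY1)
b3 |J2  (J2 needs exactly one e-in)

bond 0 stroke at GY1
bond 1 stroke at GY1
bond 2 stroke at J1
bond 3 stroke at J2
bond 4 stroke at Sf1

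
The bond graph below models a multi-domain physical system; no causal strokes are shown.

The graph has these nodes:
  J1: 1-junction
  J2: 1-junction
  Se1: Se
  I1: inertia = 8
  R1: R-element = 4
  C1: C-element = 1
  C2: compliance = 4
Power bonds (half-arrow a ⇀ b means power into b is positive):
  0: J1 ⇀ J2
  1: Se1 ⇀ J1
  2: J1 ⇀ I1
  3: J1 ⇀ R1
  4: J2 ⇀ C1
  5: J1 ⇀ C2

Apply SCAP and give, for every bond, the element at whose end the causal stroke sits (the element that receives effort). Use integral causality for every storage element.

#1 →J1  (source Se1 imposes e)
#2 →I1  (I1 integral (f out))
#0 →J1  (common-f at J1 fixed by 2)
#3 →J1  (J1 flow already set via bond 2)
#5 →J1  (common-f at J1 fixed by 2)
#4 →J2  (common-f at J2 fixed by 0)

b0 stroke→J1
b1 stroke→J1
b2 stroke→I1
b3 stroke→J1
b4 stroke→J2
b5 stroke→J1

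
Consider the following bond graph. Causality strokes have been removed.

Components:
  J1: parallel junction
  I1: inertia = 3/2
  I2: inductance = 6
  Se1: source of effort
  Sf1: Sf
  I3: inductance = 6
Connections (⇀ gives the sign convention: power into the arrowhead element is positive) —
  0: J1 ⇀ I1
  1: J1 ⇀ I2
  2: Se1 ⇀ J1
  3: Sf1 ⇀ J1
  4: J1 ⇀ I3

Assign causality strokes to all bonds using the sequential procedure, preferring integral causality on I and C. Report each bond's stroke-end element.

#2 |J1  (Se1 (Se) sets effort on bond)
#3 |Sf1  (Sf1 fixes flow; stroke at Sf1)
#0 |I1  (J1 effort already set via bond 2)
#1 |I2  (J1 effort already set via bond 2)
#4 |I3  (common-e at J1 fixed by 2)

b0 |I1
b1 |I2
b2 |J1
b3 |Sf1
b4 |I3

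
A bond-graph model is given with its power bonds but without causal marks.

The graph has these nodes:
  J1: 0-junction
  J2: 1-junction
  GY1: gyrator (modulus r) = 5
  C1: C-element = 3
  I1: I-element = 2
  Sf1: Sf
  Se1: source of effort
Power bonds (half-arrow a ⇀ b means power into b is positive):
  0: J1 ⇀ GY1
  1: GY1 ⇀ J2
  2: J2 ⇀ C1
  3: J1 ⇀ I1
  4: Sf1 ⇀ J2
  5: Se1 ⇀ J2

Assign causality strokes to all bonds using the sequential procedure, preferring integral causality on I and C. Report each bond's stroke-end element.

β0 stroke at J1
β1 stroke at J2
β2 stroke at J2
β3 stroke at I1
β4 stroke at Sf1
β5 stroke at J2

bond 4 →Sf1  (source Sf1 imposes f)
bond 5 →J2  (Se1 (Se) sets effort on bond)
bond 1 →J2  (common-f at J2 fixed by 4)
bond 2 →J2  (J2: bond 4 brought flow, rest push out)
bond 0 →J1  (GY GY1: same side as bond 1)
bond 3 →I1  (common-e at J1 fixed by 0)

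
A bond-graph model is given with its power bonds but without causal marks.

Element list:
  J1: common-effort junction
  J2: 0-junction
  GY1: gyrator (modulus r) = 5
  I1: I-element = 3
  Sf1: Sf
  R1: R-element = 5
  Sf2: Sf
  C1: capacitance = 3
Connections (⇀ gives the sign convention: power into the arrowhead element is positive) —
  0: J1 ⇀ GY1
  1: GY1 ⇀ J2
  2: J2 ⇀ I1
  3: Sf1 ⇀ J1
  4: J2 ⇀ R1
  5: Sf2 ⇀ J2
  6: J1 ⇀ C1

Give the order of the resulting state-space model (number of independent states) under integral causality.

2  (C1, I1 all integral)

β3 →Sf1  (Sf1 fixes flow; stroke at Sf1)
β5 →Sf2  (source Sf2 imposes f)
β2 →I1  (I1 integral (f out))
β6 →J1  (C1 outputs effort q/C1)
β0 →GY1  (0-jn J1 has e-setter on 6)
β1 →GY1  (through GY1, causality inverts; strokes same side of GY1)
β4 →J2  (closing 0-jn rule on J2)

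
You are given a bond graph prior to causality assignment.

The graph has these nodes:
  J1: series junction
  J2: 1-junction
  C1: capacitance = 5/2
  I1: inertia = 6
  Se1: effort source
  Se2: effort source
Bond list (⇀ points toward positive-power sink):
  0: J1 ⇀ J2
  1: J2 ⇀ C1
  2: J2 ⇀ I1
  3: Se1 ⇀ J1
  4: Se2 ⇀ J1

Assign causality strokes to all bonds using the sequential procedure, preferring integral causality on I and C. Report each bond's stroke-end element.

bond 0 stroke→J2
bond 1 stroke→J2
bond 2 stroke→I1
bond 3 stroke→J1
bond 4 stroke→J1

β3 stroke→J1  (Se1: effort source, stroke at far end)
β4 stroke→J1  (source Se2 imposes e)
β0 stroke→J2  (J1: last free bond brings flow in)
β1 stroke→J2  (C1 integral (e out))
β2 stroke→I1  (J2 needs exactly one f-in)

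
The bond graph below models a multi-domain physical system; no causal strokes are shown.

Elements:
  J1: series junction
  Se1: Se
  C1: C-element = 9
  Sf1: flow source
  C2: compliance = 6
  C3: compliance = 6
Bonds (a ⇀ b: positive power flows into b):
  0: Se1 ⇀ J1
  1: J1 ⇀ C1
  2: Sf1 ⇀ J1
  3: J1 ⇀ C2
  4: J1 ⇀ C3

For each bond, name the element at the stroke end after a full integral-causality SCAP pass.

#0 stroke at J1
#1 stroke at J1
#2 stroke at Sf1
#3 stroke at J1
#4 stroke at J1

β0 stroke at J1  (Se1 fixes effort; stroke away)
β2 stroke at Sf1  (Sf1: flow source, stroke at near end)
β1 stroke at J1  (1-jn J1 has f-setter on 2)
β3 stroke at J1  (common-f at J1 fixed by 2)
β4 stroke at J1  (J1: bond 2 brought flow, rest push out)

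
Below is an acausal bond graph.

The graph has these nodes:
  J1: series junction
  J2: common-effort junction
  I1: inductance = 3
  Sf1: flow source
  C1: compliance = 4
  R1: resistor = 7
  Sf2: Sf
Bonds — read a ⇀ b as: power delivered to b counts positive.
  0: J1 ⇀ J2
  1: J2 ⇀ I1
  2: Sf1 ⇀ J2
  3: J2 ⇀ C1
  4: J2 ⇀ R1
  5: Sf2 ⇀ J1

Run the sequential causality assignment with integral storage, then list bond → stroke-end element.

bond 0 →J1
bond 1 →I1
bond 2 →Sf1
bond 3 →J2
bond 4 →R1
bond 5 →Sf2

bond 2 stroke→Sf1  (Sf1: flow source, stroke at near end)
bond 5 stroke→Sf2  (Sf2: flow source, stroke at near end)
bond 0 stroke→J1  (common-f at J1 fixed by 5)
bond 1 stroke→I1  (I1: I, integral causality)
bond 3 stroke→J2  (C1 integral (e out))
bond 4 stroke→R1  (common-e at J2 fixed by 3)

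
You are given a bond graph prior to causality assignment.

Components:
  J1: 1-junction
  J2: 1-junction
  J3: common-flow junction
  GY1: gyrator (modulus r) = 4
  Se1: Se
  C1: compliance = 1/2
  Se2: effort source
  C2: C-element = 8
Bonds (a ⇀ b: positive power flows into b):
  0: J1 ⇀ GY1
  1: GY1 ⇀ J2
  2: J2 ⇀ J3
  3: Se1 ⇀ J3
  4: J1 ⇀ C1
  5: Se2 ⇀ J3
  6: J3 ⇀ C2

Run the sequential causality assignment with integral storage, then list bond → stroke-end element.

bond 0 stroke at GY1
bond 1 stroke at GY1
bond 2 stroke at J2
bond 3 stroke at J3
bond 4 stroke at J1
bond 5 stroke at J3
bond 6 stroke at J3

b3 stroke→J3  (source Se1 imposes e)
b5 stroke→J3  (Se2 fixes effort; stroke away)
b4 stroke→J1  (C1: C, integral causality)
b0 stroke→GY1  (closing 1-jn rule on J1)
b1 stroke→GY1  (GY GY1: same side as bond 0)
b2 stroke→J2  (J2 flow already set via bond 1)
b6 stroke→J3  (common-f at J3 fixed by 2)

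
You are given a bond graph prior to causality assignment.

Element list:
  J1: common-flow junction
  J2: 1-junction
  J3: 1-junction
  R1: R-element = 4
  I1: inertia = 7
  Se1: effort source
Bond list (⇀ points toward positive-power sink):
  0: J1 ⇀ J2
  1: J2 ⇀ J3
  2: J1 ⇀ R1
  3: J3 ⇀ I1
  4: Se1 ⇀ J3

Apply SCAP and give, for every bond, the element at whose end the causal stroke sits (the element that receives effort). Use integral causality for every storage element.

β4 →J3  (Se1: effort source, stroke at far end)
β3 →I1  (I1 outputs flow p/I1)
β1 →J3  (J3: bond 3 brought flow, rest push out)
β0 →J2  (J2: bond 1 brought flow, rest push out)
β2 →J1  (J1 flow already set via bond 0)

#0 stroke→J2
#1 stroke→J3
#2 stroke→J1
#3 stroke→I1
#4 stroke→J3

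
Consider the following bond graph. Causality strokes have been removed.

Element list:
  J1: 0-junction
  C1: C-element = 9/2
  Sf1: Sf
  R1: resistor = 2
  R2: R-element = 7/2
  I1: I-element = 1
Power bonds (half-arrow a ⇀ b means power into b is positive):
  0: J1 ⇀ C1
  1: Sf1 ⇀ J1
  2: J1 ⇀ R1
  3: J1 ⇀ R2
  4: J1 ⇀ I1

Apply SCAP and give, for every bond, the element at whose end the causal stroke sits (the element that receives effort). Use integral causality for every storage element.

bond 1 |Sf1  (Sf1 (Sf) sets flow on bond)
bond 0 |J1  (C1: C, integral causality)
bond 2 |R1  (J1 effort already set via bond 0)
bond 3 |R2  (J1 effort already set via bond 0)
bond 4 |I1  (common-e at J1 fixed by 0)

β0 →J1
β1 →Sf1
β2 →R1
β3 →R2
β4 →I1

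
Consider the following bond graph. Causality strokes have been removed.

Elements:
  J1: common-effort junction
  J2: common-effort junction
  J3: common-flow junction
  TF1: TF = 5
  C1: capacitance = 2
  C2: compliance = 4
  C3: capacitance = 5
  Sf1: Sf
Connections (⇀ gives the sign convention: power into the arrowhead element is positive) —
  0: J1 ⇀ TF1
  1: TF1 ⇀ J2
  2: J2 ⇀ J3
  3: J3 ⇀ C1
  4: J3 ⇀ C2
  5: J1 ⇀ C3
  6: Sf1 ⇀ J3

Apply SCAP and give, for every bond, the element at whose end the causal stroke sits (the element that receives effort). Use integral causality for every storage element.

#6 →Sf1  (Sf1 (Sf) sets flow on bond)
#2 →J3  (1-jn J3 has f-setter on 6)
#3 →J3  (1-jn J3 has f-setter on 6)
#4 →J3  (1-jn J3 has f-setter on 6)
#1 →J2  (closing 0-jn rule on J2)
#0 →TF1  (TF1: transformer flips bond 1)
#5 →J1  (only one effort-in slot at J1)

#0 stroke at TF1
#1 stroke at J2
#2 stroke at J3
#3 stroke at J3
#4 stroke at J3
#5 stroke at J1
#6 stroke at Sf1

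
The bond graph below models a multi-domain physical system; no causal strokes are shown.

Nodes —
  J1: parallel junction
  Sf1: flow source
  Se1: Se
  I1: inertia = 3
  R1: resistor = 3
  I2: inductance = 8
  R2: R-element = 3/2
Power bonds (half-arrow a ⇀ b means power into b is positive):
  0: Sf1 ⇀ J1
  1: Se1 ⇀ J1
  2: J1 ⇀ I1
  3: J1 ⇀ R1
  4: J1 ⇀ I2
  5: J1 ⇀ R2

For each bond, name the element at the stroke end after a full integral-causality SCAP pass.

b0 stroke→Sf1  (Sf1: flow source, stroke at near end)
b1 stroke→J1  (Se1 fixes effort; stroke away)
b2 stroke→I1  (J1: bond 1 brought effort, rest push out)
b3 stroke→R1  (0-jn J1 has e-setter on 1)
b4 stroke→I2  (J1 effort already set via bond 1)
b5 stroke→R2  (0-jn J1 has e-setter on 1)

b0 stroke at Sf1
b1 stroke at J1
b2 stroke at I1
b3 stroke at R1
b4 stroke at I2
b5 stroke at R2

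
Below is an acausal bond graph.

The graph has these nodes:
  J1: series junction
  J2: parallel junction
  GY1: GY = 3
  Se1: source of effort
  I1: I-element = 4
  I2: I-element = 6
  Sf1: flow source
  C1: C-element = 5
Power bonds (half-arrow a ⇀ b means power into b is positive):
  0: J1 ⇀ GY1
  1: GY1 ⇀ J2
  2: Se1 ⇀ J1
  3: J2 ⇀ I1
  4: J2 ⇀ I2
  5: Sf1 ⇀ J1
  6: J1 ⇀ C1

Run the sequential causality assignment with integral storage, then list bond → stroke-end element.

#2 →J1  (Se1 fixes effort; stroke away)
#5 →Sf1  (Sf1 (Sf) sets flow on bond)
#0 →J1  (J1: bond 5 brought flow, rest push out)
#6 →J1  (common-f at J1 fixed by 5)
#1 →J2  (GY GY1: same side as bond 0)
#3 →I1  (J2: bond 1 brought effort, rest push out)
#4 →I2  (0-jn J2 has e-setter on 1)

bond 0 |J1
bond 1 |J2
bond 2 |J1
bond 3 |I1
bond 4 |I2
bond 5 |Sf1
bond 6 |J1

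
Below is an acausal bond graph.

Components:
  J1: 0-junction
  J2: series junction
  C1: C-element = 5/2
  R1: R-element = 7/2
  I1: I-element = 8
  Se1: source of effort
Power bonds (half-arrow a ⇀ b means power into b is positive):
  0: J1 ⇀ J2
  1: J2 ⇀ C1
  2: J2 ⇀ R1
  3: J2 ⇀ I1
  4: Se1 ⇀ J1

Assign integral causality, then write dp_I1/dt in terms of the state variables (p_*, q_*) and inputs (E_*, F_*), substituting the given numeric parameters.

bond 4 |J1  (Se1: effort source, stroke at far end)
bond 0 |J2  (J1 effort already set via bond 4)
bond 1 |J2  (C1 outputs effort q/C1)
bond 3 |I1  (I1 outputs flow p/I1)
bond 2 |J2  (J2: bond 3 brought flow, rest push out)

dp_I1/dt = E_Se1 - 7*p_I1/16 - 2*q_C1/5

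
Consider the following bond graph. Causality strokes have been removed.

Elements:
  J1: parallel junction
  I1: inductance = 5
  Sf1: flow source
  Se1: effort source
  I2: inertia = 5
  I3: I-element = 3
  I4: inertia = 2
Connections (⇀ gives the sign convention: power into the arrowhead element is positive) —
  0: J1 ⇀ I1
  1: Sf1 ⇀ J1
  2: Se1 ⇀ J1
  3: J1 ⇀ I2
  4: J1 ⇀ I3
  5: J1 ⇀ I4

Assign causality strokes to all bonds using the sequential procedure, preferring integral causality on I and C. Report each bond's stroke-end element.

β0 stroke at I1
β1 stroke at Sf1
β2 stroke at J1
β3 stroke at I2
β4 stroke at I3
β5 stroke at I4

b1 stroke→Sf1  (source Sf1 imposes f)
b2 stroke→J1  (source Se1 imposes e)
b0 stroke→I1  (0-jn J1 has e-setter on 2)
b3 stroke→I2  (J1 effort already set via bond 2)
b4 stroke→I3  (J1 effort already set via bond 2)
b5 stroke→I4  (J1: bond 2 brought effort, rest push out)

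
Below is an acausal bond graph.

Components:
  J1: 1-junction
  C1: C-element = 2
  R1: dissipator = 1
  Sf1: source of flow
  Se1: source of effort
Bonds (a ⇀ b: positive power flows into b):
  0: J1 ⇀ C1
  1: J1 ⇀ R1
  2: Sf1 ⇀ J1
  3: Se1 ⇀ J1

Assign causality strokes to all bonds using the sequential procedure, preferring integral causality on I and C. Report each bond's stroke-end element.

#0 stroke→J1
#1 stroke→J1
#2 stroke→Sf1
#3 stroke→J1

bond 2 →Sf1  (source Sf1 imposes f)
bond 3 →J1  (Se1 fixes effort; stroke away)
bond 0 →J1  (J1: bond 2 brought flow, rest push out)
bond 1 →J1  (1-jn J1 has f-setter on 2)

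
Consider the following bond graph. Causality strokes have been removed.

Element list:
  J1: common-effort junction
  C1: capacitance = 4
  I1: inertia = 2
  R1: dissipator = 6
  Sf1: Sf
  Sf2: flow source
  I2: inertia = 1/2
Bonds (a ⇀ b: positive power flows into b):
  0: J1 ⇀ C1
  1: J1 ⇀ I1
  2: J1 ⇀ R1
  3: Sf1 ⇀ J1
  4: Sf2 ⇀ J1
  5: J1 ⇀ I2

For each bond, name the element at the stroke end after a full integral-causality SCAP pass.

#0 stroke at J1
#1 stroke at I1
#2 stroke at R1
#3 stroke at Sf1
#4 stroke at Sf2
#5 stroke at I2

β3 stroke at Sf1  (Sf1: flow source, stroke at near end)
β4 stroke at Sf2  (source Sf2 imposes f)
β0 stroke at J1  (C1: C, integral causality)
β1 stroke at I1  (common-e at J1 fixed by 0)
β2 stroke at R1  (J1: bond 0 brought effort, rest push out)
β5 stroke at I2  (J1: bond 0 brought effort, rest push out)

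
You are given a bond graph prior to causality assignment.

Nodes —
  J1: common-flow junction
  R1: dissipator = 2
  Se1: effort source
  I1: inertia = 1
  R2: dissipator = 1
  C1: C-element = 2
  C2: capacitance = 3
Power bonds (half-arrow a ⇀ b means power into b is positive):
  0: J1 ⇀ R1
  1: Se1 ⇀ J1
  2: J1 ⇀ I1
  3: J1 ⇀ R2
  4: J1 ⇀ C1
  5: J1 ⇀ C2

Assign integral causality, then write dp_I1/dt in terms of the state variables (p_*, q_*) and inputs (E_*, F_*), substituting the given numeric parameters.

dp_I1/dt = E_Se1 - 3*p_I1 - q_C1/2 - q_C2/3

β1 →J1  (Se1 (Se) sets effort on bond)
β2 →I1  (I1 outputs flow p/I1)
β0 →J1  (J1: bond 2 brought flow, rest push out)
β3 →J1  (common-f at J1 fixed by 2)
β4 →J1  (common-f at J1 fixed by 2)
β5 →J1  (common-f at J1 fixed by 2)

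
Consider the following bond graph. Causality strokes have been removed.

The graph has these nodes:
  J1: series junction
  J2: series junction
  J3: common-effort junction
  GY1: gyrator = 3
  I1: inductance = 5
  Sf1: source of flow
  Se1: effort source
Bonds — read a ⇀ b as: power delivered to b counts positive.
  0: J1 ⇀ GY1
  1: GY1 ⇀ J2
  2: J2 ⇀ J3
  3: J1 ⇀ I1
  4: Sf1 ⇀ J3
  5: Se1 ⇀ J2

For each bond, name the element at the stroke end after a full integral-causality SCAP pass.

β0 stroke at J1
β1 stroke at J2
β2 stroke at J3
β3 stroke at I1
β4 stroke at Sf1
β5 stroke at J2

b4 stroke→Sf1  (Sf1 fixes flow; stroke at Sf1)
b5 stroke→J2  (Se1: effort source, stroke at far end)
b2 stroke→J3  (J3 needs exactly one e-in)
b1 stroke→J2  (common-f at J2 fixed by 2)
b0 stroke→J1  (through GY1, causality inverts; strokes same side of GY1)
b3 stroke→I1  (J1 needs exactly one f-in)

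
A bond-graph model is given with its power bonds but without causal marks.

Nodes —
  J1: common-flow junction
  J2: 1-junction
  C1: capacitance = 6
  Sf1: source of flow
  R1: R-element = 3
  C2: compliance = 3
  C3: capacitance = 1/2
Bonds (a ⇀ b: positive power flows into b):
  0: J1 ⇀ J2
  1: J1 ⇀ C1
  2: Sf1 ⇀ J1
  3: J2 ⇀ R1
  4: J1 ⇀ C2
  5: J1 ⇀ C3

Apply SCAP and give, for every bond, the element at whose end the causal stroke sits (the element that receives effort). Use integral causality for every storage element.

#0 stroke at J1
#1 stroke at J1
#2 stroke at Sf1
#3 stroke at J2
#4 stroke at J1
#5 stroke at J1

b2 →Sf1  (Sf1 fixes flow; stroke at Sf1)
b0 →J1  (common-f at J1 fixed by 2)
b1 →J1  (J1 flow already set via bond 2)
b4 →J1  (J1 flow already set via bond 2)
b5 →J1  (common-f at J1 fixed by 2)
b3 →J2  (common-f at J2 fixed by 0)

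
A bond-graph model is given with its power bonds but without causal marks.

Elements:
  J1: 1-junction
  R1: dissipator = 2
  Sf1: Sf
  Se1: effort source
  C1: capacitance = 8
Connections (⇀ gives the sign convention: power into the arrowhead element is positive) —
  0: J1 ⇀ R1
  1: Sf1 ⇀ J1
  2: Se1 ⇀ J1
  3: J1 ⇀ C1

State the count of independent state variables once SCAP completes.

1  (C1 all integral)

bond 1 stroke→Sf1  (Sf1 fixes flow; stroke at Sf1)
bond 2 stroke→J1  (Se1 fixes effort; stroke away)
bond 0 stroke→J1  (J1: bond 1 brought flow, rest push out)
bond 3 stroke→J1  (1-jn J1 has f-setter on 1)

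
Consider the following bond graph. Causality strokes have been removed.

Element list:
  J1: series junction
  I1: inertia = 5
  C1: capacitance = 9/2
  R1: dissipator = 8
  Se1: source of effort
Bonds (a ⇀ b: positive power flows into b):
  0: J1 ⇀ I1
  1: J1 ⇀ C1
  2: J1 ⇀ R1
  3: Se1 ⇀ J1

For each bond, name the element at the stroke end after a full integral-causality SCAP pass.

β3 stroke at J1  (Se1 fixes effort; stroke away)
β0 stroke at I1  (I1: I, integral causality)
β1 stroke at J1  (J1 flow already set via bond 0)
β2 stroke at J1  (J1 flow already set via bond 0)

β0 |I1
β1 |J1
β2 |J1
β3 |J1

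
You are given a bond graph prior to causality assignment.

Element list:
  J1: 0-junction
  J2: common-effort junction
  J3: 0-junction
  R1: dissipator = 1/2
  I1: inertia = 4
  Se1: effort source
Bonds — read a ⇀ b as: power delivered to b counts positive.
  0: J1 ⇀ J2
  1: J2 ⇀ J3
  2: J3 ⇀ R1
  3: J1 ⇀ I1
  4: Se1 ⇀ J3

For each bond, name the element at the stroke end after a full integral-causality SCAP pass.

#0 |J1
#1 |J2
#2 |R1
#3 |I1
#4 |J3

b4 stroke→J3  (Se1: effort source, stroke at far end)
b1 stroke→J2  (J3: bond 4 brought effort, rest push out)
b2 stroke→R1  (0-jn J3 has e-setter on 4)
b0 stroke→J1  (J2: bond 1 brought effort, rest push out)
b3 stroke→I1  (J1 effort already set via bond 0)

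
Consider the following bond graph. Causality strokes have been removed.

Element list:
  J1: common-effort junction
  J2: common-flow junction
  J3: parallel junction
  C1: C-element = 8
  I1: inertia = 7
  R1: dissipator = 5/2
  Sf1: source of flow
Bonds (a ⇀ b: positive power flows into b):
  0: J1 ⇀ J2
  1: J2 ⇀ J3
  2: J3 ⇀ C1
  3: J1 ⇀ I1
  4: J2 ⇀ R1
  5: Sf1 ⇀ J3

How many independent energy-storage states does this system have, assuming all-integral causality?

2  (C1, I1 all integral)

#5 stroke→Sf1  (Sf1 fixes flow; stroke at Sf1)
#2 stroke→J3  (C1: C, integral causality)
#1 stroke→J2  (0-jn J3 has e-setter on 2)
#3 stroke→I1  (I1 outputs flow p/I1)
#0 stroke→J1  (closing 0-jn rule on J1)
#4 stroke→J2  (common-f at J2 fixed by 0)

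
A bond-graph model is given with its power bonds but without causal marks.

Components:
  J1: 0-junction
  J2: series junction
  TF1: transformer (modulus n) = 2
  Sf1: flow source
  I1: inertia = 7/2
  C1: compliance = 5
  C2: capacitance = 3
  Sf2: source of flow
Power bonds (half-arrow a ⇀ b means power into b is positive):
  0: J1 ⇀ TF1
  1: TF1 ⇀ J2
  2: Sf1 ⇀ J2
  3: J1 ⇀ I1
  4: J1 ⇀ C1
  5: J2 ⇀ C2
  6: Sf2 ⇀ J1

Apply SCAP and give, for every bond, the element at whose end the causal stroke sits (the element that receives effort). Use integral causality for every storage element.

b2 stroke→Sf1  (Sf1: flow source, stroke at near end)
b6 stroke→Sf2  (source Sf2 imposes f)
b1 stroke→J2  (common-f at J2 fixed by 2)
b5 stroke→J2  (J2 flow already set via bond 2)
b0 stroke→TF1  (TF1 one-in-one-out from 1)
b3 stroke→I1  (I1 integral (f out))
b4 stroke→J1  (J1: last free bond brings effort in)

#0 stroke→TF1
#1 stroke→J2
#2 stroke→Sf1
#3 stroke→I1
#4 stroke→J1
#5 stroke→J2
#6 stroke→Sf2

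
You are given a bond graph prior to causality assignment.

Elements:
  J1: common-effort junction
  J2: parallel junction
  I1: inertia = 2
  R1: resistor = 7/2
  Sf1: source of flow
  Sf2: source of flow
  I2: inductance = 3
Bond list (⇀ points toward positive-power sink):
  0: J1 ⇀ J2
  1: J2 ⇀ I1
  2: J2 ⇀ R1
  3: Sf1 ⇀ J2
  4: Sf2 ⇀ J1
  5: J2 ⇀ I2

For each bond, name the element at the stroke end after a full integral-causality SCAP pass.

bond 3 stroke at Sf1  (Sf1: flow source, stroke at near end)
bond 4 stroke at Sf2  (source Sf2 imposes f)
bond 0 stroke at J1  (J1: last free bond brings effort in)
bond 1 stroke at I1  (prefer integral on I1)
bond 5 stroke at I2  (I2: I, integral causality)
bond 2 stroke at J2  (J2: last free bond brings effort in)

β0 |J1
β1 |I1
β2 |J2
β3 |Sf1
β4 |Sf2
β5 |I2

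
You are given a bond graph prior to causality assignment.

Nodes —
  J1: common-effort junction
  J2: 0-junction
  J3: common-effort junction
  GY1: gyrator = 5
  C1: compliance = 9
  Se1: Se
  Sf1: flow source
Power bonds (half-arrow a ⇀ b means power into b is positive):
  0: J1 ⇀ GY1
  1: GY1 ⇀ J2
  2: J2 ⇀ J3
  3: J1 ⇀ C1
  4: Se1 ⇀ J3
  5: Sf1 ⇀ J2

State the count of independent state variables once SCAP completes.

β4 stroke→J3  (source Se1 imposes e)
β5 stroke→Sf1  (Sf1: flow source, stroke at near end)
β2 stroke→J2  (J3: bond 4 brought effort, rest push out)
β1 stroke→GY1  (J2 effort already set via bond 2)
β0 stroke→GY1  (GY1: gyrator matches bond 1)
β3 stroke→J1  (J1 needs exactly one e-in)

1  (C1 all integral)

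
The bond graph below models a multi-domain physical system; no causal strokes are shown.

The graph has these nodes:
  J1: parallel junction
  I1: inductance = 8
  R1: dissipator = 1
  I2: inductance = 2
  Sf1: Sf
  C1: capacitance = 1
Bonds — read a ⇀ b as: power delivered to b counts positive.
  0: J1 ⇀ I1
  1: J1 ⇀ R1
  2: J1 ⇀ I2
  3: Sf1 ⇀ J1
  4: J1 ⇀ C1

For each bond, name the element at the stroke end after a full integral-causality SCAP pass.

#3 |Sf1  (Sf1: flow source, stroke at near end)
#0 |I1  (I1: I, integral causality)
#2 |I2  (I2 outputs flow p/I2)
#4 |J1  (C1: C, integral causality)
#1 |R1  (common-e at J1 fixed by 4)

b0 |I1
b1 |R1
b2 |I2
b3 |Sf1
b4 |J1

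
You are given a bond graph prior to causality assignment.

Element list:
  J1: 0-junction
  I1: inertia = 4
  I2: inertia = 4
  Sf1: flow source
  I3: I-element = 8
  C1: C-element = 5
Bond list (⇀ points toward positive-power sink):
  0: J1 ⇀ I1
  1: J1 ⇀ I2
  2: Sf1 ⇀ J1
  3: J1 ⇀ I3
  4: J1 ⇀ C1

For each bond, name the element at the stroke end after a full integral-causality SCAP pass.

#0 stroke→I1
#1 stroke→I2
#2 stroke→Sf1
#3 stroke→I3
#4 stroke→J1

b2 |Sf1  (Sf1 fixes flow; stroke at Sf1)
b0 |I1  (I1: I, integral causality)
b1 |I2  (I2: I, integral causality)
b3 |I3  (prefer integral on I3)
b4 |J1  (closing 0-jn rule on J1)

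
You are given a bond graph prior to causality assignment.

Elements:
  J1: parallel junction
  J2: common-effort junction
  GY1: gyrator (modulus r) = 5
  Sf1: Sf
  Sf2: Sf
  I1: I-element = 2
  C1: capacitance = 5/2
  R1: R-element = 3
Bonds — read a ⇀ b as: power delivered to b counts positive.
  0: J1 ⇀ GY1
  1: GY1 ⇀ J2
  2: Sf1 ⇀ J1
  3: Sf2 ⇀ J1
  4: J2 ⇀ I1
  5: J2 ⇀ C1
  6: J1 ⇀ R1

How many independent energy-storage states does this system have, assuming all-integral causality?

b2 →Sf1  (source Sf1 imposes f)
b3 →Sf2  (source Sf2 imposes f)
b4 →I1  (prefer integral on I1)
b5 →J2  (prefer integral on C1)
b1 →GY1  (0-jn J2 has e-setter on 5)
b0 →GY1  (GY GY1: same side as bond 1)
b6 →J1  (J1 needs exactly one e-in)

2  (C1, I1 all integral)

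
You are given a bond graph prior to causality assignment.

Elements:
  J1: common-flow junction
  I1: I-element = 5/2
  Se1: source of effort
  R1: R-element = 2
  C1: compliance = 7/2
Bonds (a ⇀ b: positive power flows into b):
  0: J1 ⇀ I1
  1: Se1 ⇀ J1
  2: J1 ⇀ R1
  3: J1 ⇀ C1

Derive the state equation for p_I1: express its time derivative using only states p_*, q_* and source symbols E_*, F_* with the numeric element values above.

β1 |J1  (Se1 fixes effort; stroke away)
β0 |I1  (I1: I, integral causality)
β2 |J1  (J1: bond 0 brought flow, rest push out)
β3 |J1  (J1: bond 0 brought flow, rest push out)

dp_I1/dt = E_Se1 - 4*p_I1/5 - 2*q_C1/7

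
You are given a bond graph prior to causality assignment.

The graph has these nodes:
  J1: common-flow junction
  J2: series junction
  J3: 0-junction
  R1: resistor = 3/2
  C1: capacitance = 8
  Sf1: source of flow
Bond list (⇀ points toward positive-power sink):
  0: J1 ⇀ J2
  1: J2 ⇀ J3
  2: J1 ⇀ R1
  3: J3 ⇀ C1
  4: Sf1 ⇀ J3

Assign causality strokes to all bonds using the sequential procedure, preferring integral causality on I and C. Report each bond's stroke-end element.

#4 →Sf1  (source Sf1 imposes f)
#3 →J3  (prefer integral on C1)
#1 →J2  (common-e at J3 fixed by 3)
#0 →J1  (J2 needs exactly one f-in)
#2 →R1  (J1: last free bond brings flow in)

β0 stroke→J1
β1 stroke→J2
β2 stroke→R1
β3 stroke→J3
β4 stroke→Sf1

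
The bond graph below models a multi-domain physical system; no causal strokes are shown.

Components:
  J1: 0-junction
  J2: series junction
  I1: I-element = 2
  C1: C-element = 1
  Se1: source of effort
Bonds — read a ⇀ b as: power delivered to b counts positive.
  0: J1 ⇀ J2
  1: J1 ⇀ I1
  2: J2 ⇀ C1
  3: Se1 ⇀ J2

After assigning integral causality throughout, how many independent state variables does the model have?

2  (C1, I1 all integral)

#3 →J2  (Se1: effort source, stroke at far end)
#1 →I1  (I1 outputs flow p/I1)
#0 →J1  (J1 needs exactly one e-in)
#2 →J2  (1-jn J2 has f-setter on 0)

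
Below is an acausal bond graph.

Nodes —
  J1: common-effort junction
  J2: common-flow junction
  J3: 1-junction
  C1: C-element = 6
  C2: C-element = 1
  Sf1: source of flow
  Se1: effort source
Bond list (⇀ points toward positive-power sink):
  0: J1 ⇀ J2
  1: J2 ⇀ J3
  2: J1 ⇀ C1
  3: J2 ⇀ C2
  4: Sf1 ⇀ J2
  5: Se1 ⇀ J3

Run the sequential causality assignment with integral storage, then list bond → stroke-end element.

b0 stroke→J2
b1 stroke→J2
b2 stroke→J1
b3 stroke→J2
b4 stroke→Sf1
b5 stroke→J3

#4 stroke→Sf1  (source Sf1 imposes f)
#5 stroke→J3  (Se1 fixes effort; stroke away)
#0 stroke→J2  (1-jn J2 has f-setter on 4)
#1 stroke→J2  (J2: bond 4 brought flow, rest push out)
#3 stroke→J2  (J2: bond 4 brought flow, rest push out)
#2 stroke→J1  (closing 0-jn rule on J1)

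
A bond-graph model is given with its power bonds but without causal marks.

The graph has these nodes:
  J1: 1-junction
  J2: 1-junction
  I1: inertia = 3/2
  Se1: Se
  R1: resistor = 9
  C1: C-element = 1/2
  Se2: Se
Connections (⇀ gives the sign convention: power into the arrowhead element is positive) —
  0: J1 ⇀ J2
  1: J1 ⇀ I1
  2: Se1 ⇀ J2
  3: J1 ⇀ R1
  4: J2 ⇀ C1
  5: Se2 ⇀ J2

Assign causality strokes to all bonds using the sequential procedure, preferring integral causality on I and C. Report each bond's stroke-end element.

β0 |J1
β1 |I1
β2 |J2
β3 |J1
β4 |J2
β5 |J2

b2 stroke at J2  (source Se1 imposes e)
b5 stroke at J2  (Se2: effort source, stroke at far end)
b1 stroke at I1  (prefer integral on I1)
b0 stroke at J1  (J1: bond 1 brought flow, rest push out)
b3 stroke at J1  (J1: bond 1 brought flow, rest push out)
b4 stroke at J2  (J2: bond 0 brought flow, rest push out)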